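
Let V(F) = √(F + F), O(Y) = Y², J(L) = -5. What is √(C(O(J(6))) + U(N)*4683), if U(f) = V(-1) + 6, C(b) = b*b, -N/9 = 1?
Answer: √(28723 + 4683*I*√2) ≈ 170.59 + 19.412*I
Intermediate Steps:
N = -9 (N = -9*1 = -9)
C(b) = b²
V(F) = √2*√F (V(F) = √(2*F) = √2*√F)
U(f) = 6 + I*√2 (U(f) = √2*√(-1) + 6 = √2*I + 6 = I*√2 + 6 = 6 + I*√2)
√(C(O(J(6))) + U(N)*4683) = √(((-5)²)² + (6 + I*√2)*4683) = √(25² + (28098 + 4683*I*√2)) = √(625 + (28098 + 4683*I*√2)) = √(28723 + 4683*I*√2)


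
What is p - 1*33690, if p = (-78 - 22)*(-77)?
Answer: -25990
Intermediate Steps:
p = 7700 (p = -100*(-77) = 7700)
p - 1*33690 = 7700 - 1*33690 = 7700 - 33690 = -25990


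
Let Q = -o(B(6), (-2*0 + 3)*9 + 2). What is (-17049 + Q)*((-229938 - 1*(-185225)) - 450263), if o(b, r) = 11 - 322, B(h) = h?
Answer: 8284908288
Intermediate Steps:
o(b, r) = -311
Q = 311 (Q = -1*(-311) = 311)
(-17049 + Q)*((-229938 - 1*(-185225)) - 450263) = (-17049 + 311)*((-229938 - 1*(-185225)) - 450263) = -16738*((-229938 + 185225) - 450263) = -16738*(-44713 - 450263) = -16738*(-494976) = 8284908288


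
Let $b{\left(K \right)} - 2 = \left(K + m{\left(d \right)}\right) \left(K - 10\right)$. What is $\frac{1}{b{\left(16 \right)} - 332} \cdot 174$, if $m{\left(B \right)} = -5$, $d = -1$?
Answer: $- \frac{29}{44} \approx -0.65909$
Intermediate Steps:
$b{\left(K \right)} = 2 + \left(-10 + K\right) \left(-5 + K\right)$ ($b{\left(K \right)} = 2 + \left(K - 5\right) \left(K - 10\right) = 2 + \left(-5 + K\right) \left(-10 + K\right) = 2 + \left(-10 + K\right) \left(-5 + K\right)$)
$\frac{1}{b{\left(16 \right)} - 332} \cdot 174 = \frac{1}{\left(52 + 16^{2} - 240\right) - 332} \cdot 174 = \frac{1}{\left(52 + 256 - 240\right) - 332} \cdot 174 = \frac{1}{68 - 332} \cdot 174 = \frac{1}{-264} \cdot 174 = \left(- \frac{1}{264}\right) 174 = - \frac{29}{44}$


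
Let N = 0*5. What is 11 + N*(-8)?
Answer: 11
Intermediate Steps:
N = 0
11 + N*(-8) = 11 + 0*(-8) = 11 + 0 = 11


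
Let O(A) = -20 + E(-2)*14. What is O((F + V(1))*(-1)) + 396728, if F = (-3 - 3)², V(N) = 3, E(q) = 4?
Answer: 396764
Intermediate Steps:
F = 36 (F = (-6)² = 36)
O(A) = 36 (O(A) = -20 + 4*14 = -20 + 56 = 36)
O((F + V(1))*(-1)) + 396728 = 36 + 396728 = 396764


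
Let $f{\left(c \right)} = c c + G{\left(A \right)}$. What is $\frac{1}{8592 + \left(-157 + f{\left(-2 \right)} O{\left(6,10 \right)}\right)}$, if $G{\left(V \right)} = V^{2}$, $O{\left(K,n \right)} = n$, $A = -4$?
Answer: $\frac{1}{8635} \approx 0.00011581$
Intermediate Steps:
$f{\left(c \right)} = 16 + c^{2}$ ($f{\left(c \right)} = c c + \left(-4\right)^{2} = c^{2} + 16 = 16 + c^{2}$)
$\frac{1}{8592 + \left(-157 + f{\left(-2 \right)} O{\left(6,10 \right)}\right)} = \frac{1}{8592 - \left(157 - \left(16 + \left(-2\right)^{2}\right) 10\right)} = \frac{1}{8592 - \left(157 - \left(16 + 4\right) 10\right)} = \frac{1}{8592 + \left(-157 + 20 \cdot 10\right)} = \frac{1}{8592 + \left(-157 + 200\right)} = \frac{1}{8592 + 43} = \frac{1}{8635}$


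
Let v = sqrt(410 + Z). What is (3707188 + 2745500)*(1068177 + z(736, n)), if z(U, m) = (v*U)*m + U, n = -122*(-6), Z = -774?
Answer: 6897362088144 + 6952797130752*I*sqrt(91) ≈ 6.8974e+12 + 6.6325e+13*I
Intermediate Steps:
n = 732
v = 2*I*sqrt(91) (v = sqrt(410 - 774) = sqrt(-364) = 2*I*sqrt(91) ≈ 19.079*I)
z(U, m) = U + 2*I*U*m*sqrt(91) (z(U, m) = ((2*I*sqrt(91))*U)*m + U = (2*I*U*sqrt(91))*m + U = 2*I*U*m*sqrt(91) + U = U + 2*I*U*m*sqrt(91))
(3707188 + 2745500)*(1068177 + z(736, n)) = (3707188 + 2745500)*(1068177 + 736*(1 + 2*I*732*sqrt(91))) = 6452688*(1068177 + 736*(1 + 1464*I*sqrt(91))) = 6452688*(1068177 + (736 + 1077504*I*sqrt(91))) = 6452688*(1068913 + 1077504*I*sqrt(91)) = 6897362088144 + 6952797130752*I*sqrt(91)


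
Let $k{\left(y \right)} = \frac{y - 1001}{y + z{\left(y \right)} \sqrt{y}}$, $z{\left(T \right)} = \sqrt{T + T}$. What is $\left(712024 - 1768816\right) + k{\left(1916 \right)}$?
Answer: $- \frac{2024814387}{1916} + \frac{915 \sqrt{2}}{1916} \approx -1.0568 \cdot 10^{6}$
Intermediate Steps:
$z{\left(T \right)} = \sqrt{2} \sqrt{T}$ ($z{\left(T \right)} = \sqrt{2 T} = \sqrt{2} \sqrt{T}$)
$k{\left(y \right)} = \frac{-1001 + y}{y + y \sqrt{2}}$ ($k{\left(y \right)} = \frac{y - 1001}{y + \sqrt{2} \sqrt{y} \sqrt{y}} = \frac{-1001 + y}{y + y \sqrt{2}}$)
$\left(712024 - 1768816\right) + k{\left(1916 \right)} = \left(712024 - 1768816\right) + \frac{-1001 + 1916}{1916 \left(1 + \sqrt{2}\right)} = \left(712024 - 1768816\right) + \frac{1}{1916} \frac{1}{1 + \sqrt{2}} \cdot 915 = -1056792 + \frac{915}{1916 \left(1 + \sqrt{2}\right)}$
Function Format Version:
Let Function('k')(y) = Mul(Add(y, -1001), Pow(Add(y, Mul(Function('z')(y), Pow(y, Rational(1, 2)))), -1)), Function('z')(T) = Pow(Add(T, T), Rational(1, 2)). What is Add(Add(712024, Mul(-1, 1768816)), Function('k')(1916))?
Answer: Add(Rational(-2024814387, 1916), Mul(Rational(915, 1916), Pow(2, Rational(1, 2)))) ≈ -1.0568e+6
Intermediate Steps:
Function('z')(T) = Mul(Pow(2, Rational(1, 2)), Pow(T, Rational(1, 2))) (Function('z')(T) = Pow(Mul(2, T), Rational(1, 2)) = Mul(Pow(2, Rational(1, 2)), Pow(T, Rational(1, 2))))
Function('k')(y) = Mul(Pow(Add(y, Mul(y, Pow(2, Rational(1, 2)))), -1), Add(-1001, y)) (Function('k')(y) = Mul(Add(y, -1001), Pow(Add(y, Mul(Mul(Pow(2, Rational(1, 2)), Pow(y, Rational(1, 2))), Pow(y, Rational(1, 2)))), -1)) = Mul(Add(-1001, y), Pow(Add(y, Mul(y, Pow(2, Rational(1, 2)))), -1)) = Mul(Pow(Add(y, Mul(y, Pow(2, Rational(1, 2)))), -1), Add(-1001, y)))
Add(Add(712024, Mul(-1, 1768816)), Function('k')(1916)) = Add(Add(712024, Mul(-1, 1768816)), Mul(Pow(1916, -1), Pow(Add(1, Pow(2, Rational(1, 2))), -1), Add(-1001, 1916))) = Add(Add(712024, -1768816), Mul(Rational(1, 1916), Pow(Add(1, Pow(2, Rational(1, 2))), -1), 915)) = Add(-1056792, Mul(Rational(915, 1916), Pow(Add(1, Pow(2, Rational(1, 2))), -1)))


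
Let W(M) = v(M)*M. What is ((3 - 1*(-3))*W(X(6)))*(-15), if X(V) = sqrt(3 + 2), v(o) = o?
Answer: -450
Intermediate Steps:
X(V) = sqrt(5)
W(M) = M**2 (W(M) = M*M = M**2)
((3 - 1*(-3))*W(X(6)))*(-15) = ((3 - 1*(-3))*(sqrt(5))**2)*(-15) = ((3 + 3)*5)*(-15) = (6*5)*(-15) = 30*(-15) = -450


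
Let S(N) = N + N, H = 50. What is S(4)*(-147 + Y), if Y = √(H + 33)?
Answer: -1176 + 8*√83 ≈ -1103.1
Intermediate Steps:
S(N) = 2*N
Y = √83 (Y = √(50 + 33) = √83 ≈ 9.1104)
S(4)*(-147 + Y) = (2*4)*(-147 + √83) = 8*(-147 + √83) = -1176 + 8*√83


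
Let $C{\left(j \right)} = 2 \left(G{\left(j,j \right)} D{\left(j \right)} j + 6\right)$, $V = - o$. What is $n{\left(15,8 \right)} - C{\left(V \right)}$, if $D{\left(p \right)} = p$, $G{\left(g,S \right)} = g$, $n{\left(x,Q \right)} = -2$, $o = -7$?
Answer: $-700$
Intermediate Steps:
$V = 7$ ($V = \left(-1\right) \left(-7\right) = 7$)
$C{\left(j \right)} = 12 + 2 j^{3}$ ($C{\left(j \right)} = 2 \left(j j j + 6\right) = 2 \left(j^{2} j + 6\right) = 2 \left(j^{3} + 6\right) = 2 \left(6 + j^{3}\right) = 12 + 2 j^{3}$)
$n{\left(15,8 \right)} - C{\left(V \right)} = -2 - \left(12 + 2 \cdot 7^{3}\right) = -2 - \left(12 + 2 \cdot 343\right) = -2 - \left(12 + 686\right) = -2 - 698 = -700$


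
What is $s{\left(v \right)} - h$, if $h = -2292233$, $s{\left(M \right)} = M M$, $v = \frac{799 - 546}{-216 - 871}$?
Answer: $\frac{2708431517586}{1181569} \approx 2.2922 \cdot 10^{6}$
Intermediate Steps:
$v = - \frac{253}{1087}$ ($v = \frac{253}{-1087} = 253 \left(- \frac{1}{1087}\right) = - \frac{253}{1087} \approx -0.23275$)
$s{\left(M \right)} = M^{2}$
$s{\left(v \right)} - h = \left(- \frac{253}{1087}\right)^{2} - -2292233 = \frac{64009}{1181569} + 2292233 = \frac{2708431517586}{1181569}$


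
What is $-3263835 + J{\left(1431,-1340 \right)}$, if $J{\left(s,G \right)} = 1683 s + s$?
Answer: $-854031$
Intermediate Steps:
$J{\left(s,G \right)} = 1684 s$
$-3263835 + J{\left(1431,-1340 \right)} = -3263835 + 1684 \cdot 1431 = -3263835 + 2409804 = -854031$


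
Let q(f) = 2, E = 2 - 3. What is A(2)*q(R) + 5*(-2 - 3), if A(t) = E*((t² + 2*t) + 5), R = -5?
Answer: -51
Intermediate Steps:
E = -1
A(t) = -5 - t² - 2*t (A(t) = -((t² + 2*t) + 5) = -(5 + t² + 2*t) = -5 - t² - 2*t)
A(2)*q(R) + 5*(-2 - 3) = (-5 - 1*2² - 2*2)*2 + 5*(-2 - 3) = (-5 - 1*4 - 4)*2 + 5*(-5) = (-5 - 4 - 4)*2 - 25 = -13*2 - 25 = -26 - 25 = -51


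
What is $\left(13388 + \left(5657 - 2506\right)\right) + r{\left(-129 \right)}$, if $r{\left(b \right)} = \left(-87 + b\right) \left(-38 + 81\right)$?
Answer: $7251$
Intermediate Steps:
$r{\left(b \right)} = -3741 + 43 b$ ($r{\left(b \right)} = \left(-87 + b\right) 43 = -3741 + 43 b$)
$\left(13388 + \left(5657 - 2506\right)\right) + r{\left(-129 \right)} = \left(13388 + \left(5657 - 2506\right)\right) + \left(-3741 + 43 \left(-129\right)\right) = \left(13388 + 3151\right) - 9288 = 16539 - 9288 = 7251$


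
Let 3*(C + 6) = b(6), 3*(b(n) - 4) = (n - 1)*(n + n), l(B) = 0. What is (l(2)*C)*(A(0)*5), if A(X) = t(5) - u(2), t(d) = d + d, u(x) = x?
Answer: 0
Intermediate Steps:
t(d) = 2*d
A(X) = 8 (A(X) = 2*5 - 1*2 = 10 - 2 = 8)
b(n) = 4 + 2*n*(-1 + n)/3 (b(n) = 4 + ((n - 1)*(n + n))/3 = 4 + ((-1 + n)*(2*n))/3 = 4 + (2*n*(-1 + n))/3 = 4 + 2*n*(-1 + n)/3)
C = 2 (C = -6 + (4 - ⅔*6 + (⅔)*6²)/3 = -6 + (4 - 4 + (⅔)*36)/3 = -6 + (4 - 4 + 24)/3 = -6 + (⅓)*24 = -6 + 8 = 2)
(l(2)*C)*(A(0)*5) = (0*2)*(8*5) = 0*40 = 0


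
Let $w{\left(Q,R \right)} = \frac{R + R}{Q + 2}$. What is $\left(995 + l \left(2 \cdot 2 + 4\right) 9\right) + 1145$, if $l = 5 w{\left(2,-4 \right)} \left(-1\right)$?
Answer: $2860$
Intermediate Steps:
$w{\left(Q,R \right)} = \frac{2 R}{2 + Q}$
$l = 10$ ($l = 5 \cdot 2 \left(-4\right) \frac{1}{2 + 2} \left(-1\right) = 5 \cdot 2 \left(-4\right) \frac{1}{4} \left(-1\right) = 5 \left(-2\right) \left(-1\right) = \left(-10\right) \left(-1\right) = 10$)
$\left(995 + l \left(2 \cdot 2 + 4\right) 9\right) + 1145 = \left(995 + 10 \left(2 \cdot 2 + 4\right) 9\right) + 1145 = \left(995 + 10 \left(4 + 4\right) 9\right) + 1145 = \left(995 + 10 \cdot 8 \cdot 9\right) + 1145 = \left(995 + 80 \cdot 9\right) + 1145 = \left(995 + 720\right) + 1145 = 1715 + 1145 = 2860$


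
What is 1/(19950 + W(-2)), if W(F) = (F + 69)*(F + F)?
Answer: 1/19682 ≈ 5.0808e-5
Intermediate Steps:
W(F) = 2*F*(69 + F) (W(F) = (69 + F)*(2*F) = 2*F*(69 + F))
1/(19950 + W(-2)) = 1/(19950 + 2*(-2)*(69 - 2)) = 1/(19950 + 2*(-2)*67) = 1/(19950 - 268) = 1/19682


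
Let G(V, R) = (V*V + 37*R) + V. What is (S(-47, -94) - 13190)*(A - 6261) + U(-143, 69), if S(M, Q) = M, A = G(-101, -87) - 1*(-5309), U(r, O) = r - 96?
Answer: -78482412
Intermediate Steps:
U(r, O) = -96 + r
G(V, R) = V + V**2 + 37*R (G(V, R) = (V**2 + 37*R) + V = V + V**2 + 37*R)
A = 12190 (A = (-101 + (-101)**2 + 37*(-87)) - 1*(-5309) = (-101 + 10201 - 3219) + 5309 = 6881 + 5309 = 12190)
(S(-47, -94) - 13190)*(A - 6261) + U(-143, 69) = (-47 - 13190)*(12190 - 6261) + (-96 - 143) = -13237*5929 - 239 = -78482173 - 239 = -78482412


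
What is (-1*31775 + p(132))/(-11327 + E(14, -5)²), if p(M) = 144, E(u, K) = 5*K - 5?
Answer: 31631/10427 ≈ 3.0336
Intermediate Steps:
E(u, K) = -5 + 5*K
(-1*31775 + p(132))/(-11327 + E(14, -5)²) = (-1*31775 + 144)/(-11327 + (-5 + 5*(-5))²) = (-31775 + 144)/(-11327 + (-5 - 25)²) = -31631/(-11327 + (-30)²) = -31631/(-11327 + 900) = -31631/(-10427) = -31631*(-1/10427) = 31631/10427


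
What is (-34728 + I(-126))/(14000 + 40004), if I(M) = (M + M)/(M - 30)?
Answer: -451443/702052 ≈ -0.64303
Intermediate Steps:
I(M) = 2*M/(-30 + M) (I(M) = (2*M)/(-30 + M) = 2*M/(-30 + M))
(-34728 + I(-126))/(14000 + 40004) = (-34728 + 2*(-126)/(-30 - 126))/(14000 + 40004) = (-34728 + 2*(-126)/(-156))/54004 = (-34728 + 2*(-126)*(-1/156))*(1/54004) = (-34728 + 21/13)*(1/54004) = -451443/13*1/54004 = -451443/702052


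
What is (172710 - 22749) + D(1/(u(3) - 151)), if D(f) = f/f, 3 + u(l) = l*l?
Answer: 149962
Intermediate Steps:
u(l) = -3 + l² (u(l) = -3 + l*l = -3 + l²)
D(f) = 1
(172710 - 22749) + D(1/(u(3) - 151)) = (172710 - 22749) + 1 = 149961 + 1 = 149962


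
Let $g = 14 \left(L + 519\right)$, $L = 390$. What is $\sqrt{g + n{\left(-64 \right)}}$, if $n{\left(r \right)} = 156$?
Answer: $\sqrt{12882} \approx 113.5$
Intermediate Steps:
$g = 12726$ ($g = 14 \left(390 + 519\right) = 14 \cdot 909 = 12726$)
$\sqrt{g + n{\left(-64 \right)}} = \sqrt{12726 + 156} = \sqrt{12882}$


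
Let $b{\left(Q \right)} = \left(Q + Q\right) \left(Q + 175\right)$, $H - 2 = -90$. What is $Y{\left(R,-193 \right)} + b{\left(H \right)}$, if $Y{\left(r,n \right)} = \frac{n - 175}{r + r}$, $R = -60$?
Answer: $- \frac{229634}{15} \approx -15309.0$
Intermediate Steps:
$H = -88$ ($H = 2 - 90 = -88$)
$Y{\left(r,n \right)} = \frac{-175 + n}{2 r}$
$b{\left(Q \right)} = 2 Q \left(175 + Q\right)$
$Y{\left(R,-193 \right)} + b{\left(H \right)} = \frac{-175 - 193}{2 \left(-60\right)} + 2 \left(-88\right) \left(175 - 88\right) = \frac{1}{2} \left(- \frac{1}{60}\right) \left(-368\right) + 2 \left(-88\right) 87 = \frac{46}{15} - 15312 = - \frac{229634}{15}$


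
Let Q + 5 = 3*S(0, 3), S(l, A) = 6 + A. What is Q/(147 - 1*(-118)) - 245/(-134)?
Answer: 67873/35510 ≈ 1.9114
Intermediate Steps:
Q = 22 (Q = -5 + 3*(6 + 3) = -5 + 3*9 = -5 + 27 = 22)
Q/(147 - 1*(-118)) - 245/(-134) = 22/(147 - 1*(-118)) - 245/(-134) = 22/(147 + 118) - 245*(-1/134) = 22/265 + 245/134 = 67873/35510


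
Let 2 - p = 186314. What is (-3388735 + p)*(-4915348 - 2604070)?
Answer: 26882272762646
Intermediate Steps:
p = -186312 (p = 2 - 1*186314 = 2 - 186314 = -186312)
(-3388735 + p)*(-4915348 - 2604070) = (-3388735 - 186312)*(-4915348 - 2604070) = -3575047*(-7519418) = 26882272762646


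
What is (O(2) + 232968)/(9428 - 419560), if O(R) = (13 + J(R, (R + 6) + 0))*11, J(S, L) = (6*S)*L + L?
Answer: -234255/410132 ≈ -0.57117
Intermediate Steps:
J(S, L) = L + 6*L*S (J(S, L) = 6*L*S + L = L + 6*L*S)
O(R) = 143 + 11*(1 + 6*R)*(6 + R) (O(R) = (13 + ((R + 6) + 0)*(1 + 6*R))*11 = (13 + ((6 + R) + 0)*(1 + 6*R))*11 = (13 + (6 + R)*(1 + 6*R))*11 = (13 + (1 + 6*R)*(6 + R))*11 = 143 + 11*(1 + 6*R)*(6 + R))
(O(2) + 232968)/(9428 - 419560) = ((209 + 66*2² + 407*2) + 232968)/(9428 - 419560) = ((209 + 66*4 + 814) + 232968)/(-410132) = ((209 + 264 + 814) + 232968)*(-1/410132) = (1287 + 232968)*(-1/410132) = 234255*(-1/410132) = -234255/410132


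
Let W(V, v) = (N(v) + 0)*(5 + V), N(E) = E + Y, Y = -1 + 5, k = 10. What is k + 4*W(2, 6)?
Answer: 290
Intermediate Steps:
Y = 4
N(E) = 4 + E (N(E) = E + 4 = 4 + E)
W(V, v) = (4 + v)*(5 + V) (W(V, v) = ((4 + v) + 0)*(5 + V) = (4 + v)*(5 + V))
k + 4*W(2, 6) = 10 + 4*((4 + 6)*(5 + 2)) = 10 + 4*(10*7) = 10 + 4*70 = 10 + 280 = 290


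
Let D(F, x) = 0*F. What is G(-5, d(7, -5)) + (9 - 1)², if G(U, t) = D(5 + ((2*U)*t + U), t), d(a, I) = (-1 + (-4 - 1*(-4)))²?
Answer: 64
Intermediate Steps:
D(F, x) = 0
d(a, I) = 1 (d(a, I) = (-1 + (-4 + 4))² = (-1 + 0)² = (-1)² = 1)
G(U, t) = 0
G(-5, d(7, -5)) + (9 - 1)² = 0 + (9 - 1)² = 0 + 8² = 0 + 64 = 64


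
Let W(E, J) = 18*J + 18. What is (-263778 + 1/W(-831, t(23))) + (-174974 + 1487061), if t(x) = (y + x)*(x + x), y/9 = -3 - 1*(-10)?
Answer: 74666856835/71226 ≈ 1.0483e+6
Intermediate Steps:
y = 63 (y = 9*(-3 - 1*(-10)) = 9*(-3 + 10) = 9*7 = 63)
t(x) = 2*x*(63 + x) (t(x) = (63 + x)*(x + x) = (63 + x)*(2*x) = 2*x*(63 + x))
W(E, J) = 18 + 18*J
(-263778 + 1/W(-831, t(23))) + (-174974 + 1487061) = (-263778 + 1/(18 + 18*(2*23*(63 + 23)))) + (-174974 + 1487061) = (-263778 + 1/(18 + 18*(2*23*86))) + 1312087 = (-263778 + 1/(18 + 18*3956)) + 1312087 = (-263778 + 1/(18 + 71208)) + 1312087 = (-263778 + 1/71226) + 1312087 = -18787851827/71226 + 1312087 = 74666856835/71226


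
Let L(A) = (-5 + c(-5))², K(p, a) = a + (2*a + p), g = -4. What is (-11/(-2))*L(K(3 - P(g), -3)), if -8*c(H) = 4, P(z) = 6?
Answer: 1331/8 ≈ 166.38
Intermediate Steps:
c(H) = -½ (c(H) = -⅛*4 = -½)
K(p, a) = p + 3*a (K(p, a) = a + (p + 2*a) = p + 3*a)
L(A) = 121/4 (L(A) = (-5 - ½)² = (-11/2)² = 121/4)
(-11/(-2))*L(K(3 - P(g), -3)) = -11/(-2)*(121/4) = -11*(-½)*(121/4) = (11/2)*(121/4) = 1331/8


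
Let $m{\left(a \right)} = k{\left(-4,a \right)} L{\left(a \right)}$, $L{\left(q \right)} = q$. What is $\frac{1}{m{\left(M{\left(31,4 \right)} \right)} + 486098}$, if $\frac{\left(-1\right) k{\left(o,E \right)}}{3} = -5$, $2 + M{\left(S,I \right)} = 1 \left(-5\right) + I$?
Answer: $\frac{1}{486053} \approx 2.0574 \cdot 10^{-6}$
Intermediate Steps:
$M{\left(S,I \right)} = -7 + I$ ($M{\left(S,I \right)} = -2 + \left(1 \left(-5\right) + I\right) = -2 + \left(-5 + I\right) = -7 + I$)
$k{\left(o,E \right)} = 15$ ($k{\left(o,E \right)} = \left(-3\right) \left(-5\right) = 15$)
$m{\left(a \right)} = 15 a$
$\frac{1}{m{\left(M{\left(31,4 \right)} \right)} + 486098} = \frac{1}{15 \left(-7 + 4\right) + 486098} = \frac{1}{15 \left(-3\right) + 486098} = \frac{1}{-45 + 486098} = \frac{1}{486053}$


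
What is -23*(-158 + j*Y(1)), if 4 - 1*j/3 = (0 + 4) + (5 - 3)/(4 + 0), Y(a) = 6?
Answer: 3841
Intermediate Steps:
j = -3/2 (j = 12 - 3*((0 + 4) + (5 - 3)/(4 + 0)) = 12 - 3*(4 + 2/4) = 12 - 3*(4 + 2*(¼)) = 12 - 3*(4 + ½) = 12 - 3*9/2 = 12 - 27/2 = -3/2 ≈ -1.5000)
-23*(-158 + j*Y(1)) = -23*(-158 - 3/2*6) = -23*(-158 - 9) = -23*(-167) = 3841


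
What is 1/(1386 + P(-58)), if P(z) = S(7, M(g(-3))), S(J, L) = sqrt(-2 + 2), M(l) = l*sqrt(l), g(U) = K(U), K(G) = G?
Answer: 1/1386 ≈ 0.00072150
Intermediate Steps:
g(U) = U
M(l) = l**(3/2)
S(J, L) = 0 (S(J, L) = sqrt(0) = 0)
P(z) = 0
1/(1386 + P(-58)) = 1/(1386 + 0) = 1/1386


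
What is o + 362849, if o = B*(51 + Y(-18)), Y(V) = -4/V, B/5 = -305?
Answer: 2562616/9 ≈ 2.8474e+5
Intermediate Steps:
B = -1525 (B = 5*(-305) = -1525)
o = -703025/9 (o = -1525*(51 - 4/(-18)) = -1525*(51 - 4*(-1/18)) = -1525*(51 + 2/9) = -1525*461/9 = -703025/9 ≈ -78114.)
o + 362849 = -703025/9 + 362849 = 2562616/9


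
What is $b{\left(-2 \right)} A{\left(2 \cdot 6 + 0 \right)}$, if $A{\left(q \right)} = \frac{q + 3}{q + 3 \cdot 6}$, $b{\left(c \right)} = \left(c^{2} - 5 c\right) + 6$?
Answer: $10$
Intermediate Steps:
$b{\left(c \right)} = 6 + c^{2} - 5 c$
$A{\left(q \right)} = \frac{3 + q}{18 + q}$ ($A{\left(q \right)} = \frac{3 + q}{q + 18} = \frac{3 + q}{18 + q}$)
$b{\left(-2 \right)} A{\left(2 \cdot 6 + 0 \right)} = \left(6 + \left(-2\right)^{2} - -10\right) \frac{3 + \left(2 \cdot 6 + 0\right)}{18 + \left(2 \cdot 6 + 0\right)} = \left(6 + 4 + 10\right) \frac{3 + \left(12 + 0\right)}{18 + \left(12 + 0\right)} = 20 \frac{3 + 12}{18 + 12} = 20 \cdot \frac{1}{30} \cdot 15 = 20 \cdot \frac{1}{2} = 10$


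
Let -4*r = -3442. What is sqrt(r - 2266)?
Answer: I*sqrt(5622)/2 ≈ 37.49*I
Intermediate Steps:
r = 1721/2 (r = -1/4*(-3442) = 1721/2 ≈ 860.50)
sqrt(r - 2266) = sqrt(1721/2 - 2266) = sqrt(-2811/2) = I*sqrt(5622)/2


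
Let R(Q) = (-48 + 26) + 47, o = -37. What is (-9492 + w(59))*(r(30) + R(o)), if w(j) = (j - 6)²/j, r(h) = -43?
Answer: 10029942/59 ≈ 1.7000e+5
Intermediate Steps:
R(Q) = 25 (R(Q) = -22 + 47 = 25)
w(j) = (-6 + j)²/j
(-9492 + w(59))*(r(30) + R(o)) = (-9492 + (-6 + 59)²/59)*(-43 + 25) = (-9492 + (1/59)*53²)*(-18) = (-9492 + (1/59)*2809)*(-18) = (-9492 + 2809/59)*(-18) = -557219/59*(-18) = 10029942/59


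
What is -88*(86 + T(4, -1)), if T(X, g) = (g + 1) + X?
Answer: -7920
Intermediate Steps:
T(X, g) = 1 + X + g (T(X, g) = (1 + g) + X = 1 + X + g)
-88*(86 + T(4, -1)) = -88*(86 + (1 + 4 - 1)) = -88*(86 + 4) = -88*90 = -7920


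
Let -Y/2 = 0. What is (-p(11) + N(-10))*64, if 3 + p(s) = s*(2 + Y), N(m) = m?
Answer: -1856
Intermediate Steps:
Y = 0 (Y = -2*0 = 0)
p(s) = -3 + 2*s (p(s) = -3 + s*(2 + 0) = -3 + s*2 = -3 + 2*s)
(-p(11) + N(-10))*64 = (-(-3 + 2*11) - 10)*64 = (-(-3 + 22) - 10)*64 = (-1*19 - 10)*64 = (-19 - 10)*64 = -29*64 = -1856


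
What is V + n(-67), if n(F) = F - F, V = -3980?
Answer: -3980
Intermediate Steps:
n(F) = 0
V + n(-67) = -3980 + 0 = -3980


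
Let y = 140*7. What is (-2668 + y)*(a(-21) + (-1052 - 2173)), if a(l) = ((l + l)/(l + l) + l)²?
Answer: 4768600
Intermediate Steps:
y = 980
a(l) = (1 + l)² (a(l) = ((2*l)/((2*l)) + l)² = ((2*l)*(1/(2*l)) + l)² = (1 + l)²)
(-2668 + y)*(a(-21) + (-1052 - 2173)) = (-2668 + 980)*((1 - 21)² + (-1052 - 2173)) = -1688*((-20)² - 3225) = -1688*(400 - 3225) = -1688*(-2825) = 4768600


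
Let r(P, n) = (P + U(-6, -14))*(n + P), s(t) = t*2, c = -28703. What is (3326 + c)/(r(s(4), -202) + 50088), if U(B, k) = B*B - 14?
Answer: -8459/14756 ≈ -0.57326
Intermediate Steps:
U(B, k) = -14 + B**2 (U(B, k) = B**2 - 14 = -14 + B**2)
s(t) = 2*t
r(P, n) = (22 + P)*(P + n) (r(P, n) = (P + (-14 + (-6)**2))*(n + P) = (P + (-14 + 36))*(P + n) = (P + 22)*(P + n) = (22 + P)*(P + n))
(3326 + c)/(r(s(4), -202) + 50088) = (3326 - 28703)/(((2*4)**2 + 22*(2*4) + 22*(-202) + (2*4)*(-202)) + 50088) = -25377/((8**2 + 22*8 - 4444 + 8*(-202)) + 50088) = -25377/((64 + 176 - 4444 - 1616) + 50088) = -25377/(-5820 + 50088) = -25377/44268 = -25377*1/44268 = -8459/14756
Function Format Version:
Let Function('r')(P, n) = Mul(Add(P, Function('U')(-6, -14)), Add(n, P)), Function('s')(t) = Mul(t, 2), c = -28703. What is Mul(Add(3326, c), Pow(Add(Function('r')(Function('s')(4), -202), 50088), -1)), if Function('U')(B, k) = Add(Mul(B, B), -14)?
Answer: Rational(-8459, 14756) ≈ -0.57326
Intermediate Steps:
Function('U')(B, k) = Add(-14, Pow(B, 2)) (Function('U')(B, k) = Add(Pow(B, 2), -14) = Add(-14, Pow(B, 2)))
Function('s')(t) = Mul(2, t)
Function('r')(P, n) = Mul(Add(22, P), Add(P, n)) (Function('r')(P, n) = Mul(Add(P, Add(-14, Pow(-6, 2))), Add(n, P)) = Mul(Add(P, Add(-14, 36)), Add(P, n)) = Mul(Add(P, 22), Add(P, n)) = Mul(Add(22, P), Add(P, n)))
Mul(Add(3326, c), Pow(Add(Function('r')(Function('s')(4), -202), 50088), -1)) = Mul(Add(3326, -28703), Pow(Add(Add(Pow(Mul(2, 4), 2), Mul(22, Mul(2, 4)), Mul(22, -202), Mul(Mul(2, 4), -202)), 50088), -1)) = Mul(-25377, Pow(Add(Add(Pow(8, 2), Mul(22, 8), -4444, Mul(8, -202)), 50088), -1)) = Mul(-25377, Pow(Add(Add(64, 176, -4444, -1616), 50088), -1)) = Mul(-25377, Pow(Add(-5820, 50088), -1)) = Mul(-25377, Pow(44268, -1)) = Mul(-25377, Rational(1, 44268)) = Rational(-8459, 14756)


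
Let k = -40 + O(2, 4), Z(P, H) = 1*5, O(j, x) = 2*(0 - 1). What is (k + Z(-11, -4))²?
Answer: 1369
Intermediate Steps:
O(j, x) = -2 (O(j, x) = 2*(-1) = -2)
Z(P, H) = 5
k = -42 (k = -40 - 2 = -42)
(k + Z(-11, -4))² = (-42 + 5)² = (-37)² = 1369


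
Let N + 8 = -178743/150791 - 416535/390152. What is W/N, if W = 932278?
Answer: -7835318495466928/86171135711 ≈ -90927.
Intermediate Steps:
N = -86171135711/8404487176 (N = -8 + (-178743/150791 - 416535/390152) = -8 + (-178743*1/150791 - 416535*1/390152) = -8 + (-178743/150791 - 59505/55736) = -8 - 18935238303/8404487176 = -86171135711/8404487176 ≈ -10.253)
W/N = 932278/(-86171135711/8404487176) = 932278*(-8404487176/86171135711) = -7835318495466928/86171135711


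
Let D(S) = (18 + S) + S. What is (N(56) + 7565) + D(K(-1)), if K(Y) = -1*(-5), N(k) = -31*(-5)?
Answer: 7748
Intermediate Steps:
N(k) = 155
K(Y) = 5
D(S) = 18 + 2*S
(N(56) + 7565) + D(K(-1)) = (155 + 7565) + (18 + 2*5) = 7720 + (18 + 10) = 7720 + 28 = 7748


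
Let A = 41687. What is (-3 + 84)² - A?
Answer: -35126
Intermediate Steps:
(-3 + 84)² - A = (-3 + 84)² - 1*41687 = 81² - 41687 = 6561 - 41687 = -35126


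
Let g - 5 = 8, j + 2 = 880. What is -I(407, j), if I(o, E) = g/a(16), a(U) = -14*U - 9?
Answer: 13/233 ≈ 0.055794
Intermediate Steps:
j = 878 (j = -2 + 880 = 878)
a(U) = -9 - 14*U
g = 13 (g = 5 + 8 = 13)
I(o, E) = -13/233 (I(o, E) = 13/(-9 - 14*16) = 13/(-9 - 224) = 13/(-233) = 13*(-1/233) = -13/233)
-I(407, j) = -1*(-13/233) = 13/233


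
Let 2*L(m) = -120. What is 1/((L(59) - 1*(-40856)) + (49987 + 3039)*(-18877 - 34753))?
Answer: -1/2843743584 ≈ -3.5165e-10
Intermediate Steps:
L(m) = -60 (L(m) = (½)*(-120) = -60)
1/((L(59) - 1*(-40856)) + (49987 + 3039)*(-18877 - 34753)) = 1/((-60 - 1*(-40856)) + (49987 + 3039)*(-18877 - 34753)) = 1/((-60 + 40856) + 53026*(-53630)) = 1/(40796 - 2843784380) = 1/(-2843743584) = -1/2843743584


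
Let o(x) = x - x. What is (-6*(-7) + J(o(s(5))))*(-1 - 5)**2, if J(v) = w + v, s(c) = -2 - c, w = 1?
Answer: 1548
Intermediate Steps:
o(x) = 0
J(v) = 1 + v
(-6*(-7) + J(o(s(5))))*(-1 - 5)**2 = (-6*(-7) + (1 + 0))*(-1 - 5)**2 = (42 + 1)*(-6)**2 = 43*36 = 1548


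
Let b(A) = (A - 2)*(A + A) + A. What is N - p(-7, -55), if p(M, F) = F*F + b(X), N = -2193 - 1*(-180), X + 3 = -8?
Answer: -5313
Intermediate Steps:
X = -11 (X = -3 - 8 = -11)
N = -2013 (N = -2193 + 180 = -2013)
b(A) = A + 2*A*(-2 + A) (b(A) = (-2 + A)*(2*A) + A = 2*A*(-2 + A) + A = A + 2*A*(-2 + A))
p(M, F) = 275 + F² (p(M, F) = F*F - 11*(-3 + 2*(-11)) = F² - 11*(-3 - 22) = F² - 11*(-25) = F² + 275 = 275 + F²)
N - p(-7, -55) = -2013 - (275 + (-55)²) = -2013 - (275 + 3025) = -2013 - 1*3300 = -2013 - 3300 = -5313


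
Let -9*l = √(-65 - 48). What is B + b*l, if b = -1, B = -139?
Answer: -139 + I*√113/9 ≈ -139.0 + 1.1811*I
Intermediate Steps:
l = -I*√113/9 (l = -√(-65 - 48)/9 = -I*√113/9 ≈ -1.1811*I)
B + b*l = -139 - (-1)*I*√113/9 = -139 + I*√113/9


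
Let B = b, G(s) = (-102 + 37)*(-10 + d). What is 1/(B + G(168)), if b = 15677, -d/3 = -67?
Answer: 1/3262 ≈ 0.00030656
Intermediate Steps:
d = 201 (d = -3*(-67) = 201)
G(s) = -12415 (G(s) = (-102 + 37)*(-10 + 201) = -65*191 = -12415)
B = 15677
1/(B + G(168)) = 1/(15677 - 12415) = 1/3262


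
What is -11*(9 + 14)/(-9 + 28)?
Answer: -253/19 ≈ -13.316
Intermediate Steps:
-11*(9 + 14)/(-9 + 28) = -253/19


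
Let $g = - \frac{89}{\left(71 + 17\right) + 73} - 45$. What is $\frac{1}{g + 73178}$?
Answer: $\frac{161}{11774324} \approx 1.3674 \cdot 10^{-5}$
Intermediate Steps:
$g = - \frac{7334}{161}$ ($g = - \frac{89}{88 + 73} - 45 = - \frac{89}{161} - 45 = - \frac{7334}{161} \approx -45.553$)
$\frac{1}{g + 73178} = \frac{1}{- \frac{7334}{161} + 73178} = \frac{1}{\frac{11774324}{161}} = \frac{161}{11774324}$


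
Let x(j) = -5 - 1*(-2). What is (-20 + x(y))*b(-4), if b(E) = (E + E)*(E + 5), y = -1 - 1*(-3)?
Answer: 184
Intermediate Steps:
y = 2 (y = -1 + 3 = 2)
x(j) = -3 (x(j) = -5 + 2 = -3)
b(E) = 2*E*(5 + E) (b(E) = (2*E)*(5 + E) = 2*E*(5 + E))
(-20 + x(y))*b(-4) = (-20 - 3)*(2*(-4)*(5 - 4)) = -46*(-4) = -23*(-8) = 184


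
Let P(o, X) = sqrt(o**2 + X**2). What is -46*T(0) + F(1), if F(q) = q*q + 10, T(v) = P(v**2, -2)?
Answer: -81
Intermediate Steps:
P(o, X) = sqrt(X**2 + o**2)
T(v) = sqrt(4 + v**4) (T(v) = sqrt((-2)**2 + (v**2)**2) = sqrt(4 + v**4))
F(q) = 10 + q**2 (F(q) = q**2 + 10 = 10 + q**2)
-46*T(0) + F(1) = -46*sqrt(4 + 0**4) + (10 + 1**2) = -46*sqrt(4 + 0) + (10 + 1) = -46*sqrt(4) + 11 = -46*2 + 11 = -92 + 11 = -81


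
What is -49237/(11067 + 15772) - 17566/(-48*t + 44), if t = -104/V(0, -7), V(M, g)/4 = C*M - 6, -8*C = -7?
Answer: 231689503/2200798 ≈ 105.28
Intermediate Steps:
C = 7/8 (C = -1/8*(-7) = 7/8 ≈ 0.87500)
V(M, g) = -24 + 7*M/2 (V(M, g) = 4*(7*M/8 - 6) = 4*(-6 + 7*M/8) = -24 + 7*M/2)
t = 13/3 (t = -104/(-24 + (7/2)*0) = -104/(-24 + 0) = -104/(-24) = -104*(-1/24) = 13/3 ≈ 4.3333)
-49237/(11067 + 15772) - 17566/(-48*t + 44) = -49237/(11067 + 15772) - 17566/(-48*13/3 + 44) = -49237/26839 - 17566/(-208 + 44) = -49237*1/26839 - 17566/(-164) = -49237/26839 - 17566*(-1/164) = -49237/26839 + 8783/82 = 231689503/2200798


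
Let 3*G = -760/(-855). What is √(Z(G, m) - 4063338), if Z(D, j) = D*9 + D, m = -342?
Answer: I*√329130138/9 ≈ 2015.8*I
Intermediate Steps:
G = 8/27 (G = (-760/(-855))/3 = (-760*(-1/855))/3 = (⅓)*(8/9) = 8/27 ≈ 0.29630)
Z(D, j) = 10*D (Z(D, j) = 9*D + D = 10*D)
√(Z(G, m) - 4063338) = √(10*(8/27) - 4063338) = √(80/27 - 4063338) = √(-109710046/27) = I*√329130138/9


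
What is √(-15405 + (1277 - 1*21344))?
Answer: 4*I*√2217 ≈ 188.34*I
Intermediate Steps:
√(-15405 + (1277 - 1*21344)) = √(-15405 + (1277 - 21344)) = √(-15405 - 20067) = √(-35472) = 4*I*√2217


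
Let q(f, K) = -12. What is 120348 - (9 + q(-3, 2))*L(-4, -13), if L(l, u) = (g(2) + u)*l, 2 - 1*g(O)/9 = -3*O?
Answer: 119640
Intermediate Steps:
g(O) = 18 + 27*O (g(O) = 18 - (-27)*O = 18 + 27*O)
L(l, u) = l*(72 + u) (L(l, u) = ((18 + 27*2) + u)*l = ((18 + 54) + u)*l = (72 + u)*l = l*(72 + u))
120348 - (9 + q(-3, 2))*L(-4, -13) = 120348 - (9 - 12)*(-4*(72 - 13)) = 120348 - (-3)*(-4*59) = 120348 - (-3)*(-236) = 120348 - 1*708 = 120348 - 708 = 119640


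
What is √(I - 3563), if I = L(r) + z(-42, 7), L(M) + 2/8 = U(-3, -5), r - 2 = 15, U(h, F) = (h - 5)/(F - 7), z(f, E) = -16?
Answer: I*√128829/6 ≈ 59.821*I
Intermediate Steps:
U(h, F) = (-5 + h)/(-7 + F)
r = 17 (r = 2 + 15 = 17)
L(M) = 5/12 (L(M) = -¼ + (-5 - 3)/(-7 - 5) = -¼ - 8/(-12) = -¼ - 1/12*(-8) = -¼ + ⅔ = 5/12)
I = -187/12 (I = 5/12 - 16 = -187/12 ≈ -15.583)
√(I - 3563) = √(-187/12 - 3563) = √(-42943/12) = I*√128829/6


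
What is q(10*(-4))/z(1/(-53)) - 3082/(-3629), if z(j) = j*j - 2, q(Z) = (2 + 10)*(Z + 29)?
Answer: 1362901246/20384093 ≈ 66.861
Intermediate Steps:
q(Z) = 348 + 12*Z (q(Z) = 12*(29 + Z) = 348 + 12*Z)
z(j) = -2 + j² (z(j) = j² - 2 = -2 + j²)
q(10*(-4))/z(1/(-53)) - 3082/(-3629) = (348 + 12*(10*(-4)))/(-2 + (1/(-53))²) - 3082/(-3629) = (348 + 12*(-40))/(-2 + (-1/53)²) - 3082*(-1/3629) = (348 - 480)/(-2 + 1/2809) + 3082/3629 = -132/(-5617/2809) + 3082/3629 = -132*(-2809/5617) + 3082/3629 = 370788/5617 + 3082/3629 = 1362901246/20384093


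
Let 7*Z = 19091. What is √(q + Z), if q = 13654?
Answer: 3*√89187/7 ≈ 127.99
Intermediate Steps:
Z = 19091/7 (Z = (⅐)*19091 = 19091/7 ≈ 2727.3)
√(q + Z) = √(13654 + 19091/7) = √(114669/7) = 3*√89187/7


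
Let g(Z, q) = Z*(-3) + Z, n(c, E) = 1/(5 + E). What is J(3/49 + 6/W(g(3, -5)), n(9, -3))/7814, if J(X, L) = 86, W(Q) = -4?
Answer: 43/3907 ≈ 0.011006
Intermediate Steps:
g(Z, q) = -2*Z (g(Z, q) = -3*Z + Z = -2*Z)
J(3/49 + 6/W(g(3, -5)), n(9, -3))/7814 = 86/7814 = 86*(1/7814) = 43/3907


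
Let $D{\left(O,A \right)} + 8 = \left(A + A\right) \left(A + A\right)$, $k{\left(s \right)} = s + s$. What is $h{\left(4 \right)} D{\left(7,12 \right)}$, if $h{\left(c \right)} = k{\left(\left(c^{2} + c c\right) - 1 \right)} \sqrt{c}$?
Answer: $70432$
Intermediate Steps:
$k{\left(s \right)} = 2 s$
$D{\left(O,A \right)} = -8 + 4 A^{2}$ ($D{\left(O,A \right)} = -8 + \left(A + A\right) \left(A + A\right) = -8 + 2 A 2 A = -8 + 4 A^{2}$)
$h{\left(c \right)} = \sqrt{c} \left(-2 + 4 c^{2}\right)$ ($h{\left(c \right)} = 2 \left(\left(c^{2} + c c\right) - 1\right) \sqrt{c} = 2 \left(\left(c^{2} + c^{2}\right) - 1\right) \sqrt{c} = 2 \left(2 c^{2} - 1\right) \sqrt{c} = 2 \left(-1 + 2 c^{2}\right) \sqrt{c} = \left(-2 + 4 c^{2}\right) \sqrt{c} = \sqrt{c} \left(-2 + 4 c^{2}\right)$)
$h{\left(4 \right)} D{\left(7,12 \right)} = \sqrt{4} \left(-2 + 4 \cdot 4^{2}\right) \left(-8 + 4 \cdot 12^{2}\right) = 2 \left(-2 + 4 \cdot 16\right) \left(-8 + 4 \cdot 144\right) = 2 \left(-2 + 64\right) \left(-8 + 576\right) = 2 \cdot 62 \cdot 568 = 124 \cdot 568 = 70432$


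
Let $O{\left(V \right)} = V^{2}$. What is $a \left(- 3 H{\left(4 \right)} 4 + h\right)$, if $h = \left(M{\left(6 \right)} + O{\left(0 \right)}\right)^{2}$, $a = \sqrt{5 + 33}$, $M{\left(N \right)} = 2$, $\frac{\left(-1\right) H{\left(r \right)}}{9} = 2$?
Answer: $220 \sqrt{38} \approx 1356.2$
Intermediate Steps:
$H{\left(r \right)} = -18$ ($H{\left(r \right)} = \left(-9\right) 2 = -18$)
$a = \sqrt{38} \approx 6.1644$
$h = 4$ ($h = \left(2 + 0^{2}\right)^{2} = \left(2 + 0\right)^{2} = 2^{2} = 4$)
$a \left(- 3 H{\left(4 \right)} 4 + h\right) = \sqrt{38} \left(\left(-3\right) \left(-18\right) 4 + 4\right) = \sqrt{38} \left(54 \cdot 4 + 4\right) = \sqrt{38} \left(216 + 4\right) = \sqrt{38} \cdot 220 = 220 \sqrt{38}$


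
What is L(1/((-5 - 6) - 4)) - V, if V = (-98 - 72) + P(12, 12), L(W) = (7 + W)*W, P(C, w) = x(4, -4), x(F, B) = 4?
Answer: 37246/225 ≈ 165.54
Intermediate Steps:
P(C, w) = 4
L(W) = W*(7 + W)
V = -166 (V = (-98 - 72) + 4 = -170 + 4 = -166)
L(1/((-5 - 6) - 4)) - V = (7 + 1/((-5 - 6) - 4))/((-5 - 6) - 4) - 1*(-166) = (7 + 1/(-11 - 4))/(-11 - 4) + 166 = (7 + 1/(-15))/(-15) + 166 = -(7 - 1/15)/15 + 166 = -1/15*104/15 + 166 = -104/225 + 166 = 37246/225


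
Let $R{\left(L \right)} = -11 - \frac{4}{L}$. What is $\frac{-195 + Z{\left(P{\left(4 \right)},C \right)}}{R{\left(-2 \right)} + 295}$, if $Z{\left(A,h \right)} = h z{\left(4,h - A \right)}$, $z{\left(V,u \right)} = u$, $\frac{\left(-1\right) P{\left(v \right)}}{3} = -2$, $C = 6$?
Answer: $- \frac{15}{22} \approx -0.68182$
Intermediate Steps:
$P{\left(v \right)} = 6$ ($P{\left(v \right)} = \left(-3\right) \left(-2\right) = 6$)
$Z{\left(A,h \right)} = h \left(h - A\right)$
$\frac{-195 + Z{\left(P{\left(4 \right)},C \right)}}{R{\left(-2 \right)} + 295} = \frac{-195 + 6 \left(6 - 6\right)}{\left(-11 - \frac{4}{-2}\right) + 295} = \frac{-195 + 6 \left(6 - 6\right)}{\left(-11 - -2\right) + 295} = \frac{-195 + 6 \cdot 0}{\left(-11 + 2\right) + 295} = \frac{-195 + 0}{-9 + 295} = - \frac{195}{286} = \left(-195\right) \frac{1}{286} = - \frac{15}{22}$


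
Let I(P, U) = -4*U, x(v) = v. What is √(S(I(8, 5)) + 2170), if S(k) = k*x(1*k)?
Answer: √2570 ≈ 50.695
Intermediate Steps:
S(k) = k² (S(k) = k*(1*k) = k*k = k²)
√(S(I(8, 5)) + 2170) = √((-4*5)² + 2170) = √((-20)² + 2170) = √(400 + 2170) = √2570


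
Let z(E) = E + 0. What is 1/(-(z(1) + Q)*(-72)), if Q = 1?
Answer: 1/144 ≈ 0.0069444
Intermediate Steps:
z(E) = E
1/(-(z(1) + Q)*(-72)) = 1/(-(1 + 1)*(-72)) = 1/(-2*(-72)) = 1/(-1*(-144)) = 1/144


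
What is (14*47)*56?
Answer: 36848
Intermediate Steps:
(14*47)*56 = 658*56 = 36848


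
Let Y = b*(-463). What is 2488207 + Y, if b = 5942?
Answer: -262939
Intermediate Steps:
Y = -2751146 (Y = 5942*(-463) = -2751146)
2488207 + Y = 2488207 - 2751146 = -262939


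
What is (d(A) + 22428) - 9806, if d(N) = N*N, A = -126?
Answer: 28498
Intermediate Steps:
d(N) = N²
(d(A) + 22428) - 9806 = ((-126)² + 22428) - 9806 = (15876 + 22428) - 9806 = 38304 - 9806 = 28498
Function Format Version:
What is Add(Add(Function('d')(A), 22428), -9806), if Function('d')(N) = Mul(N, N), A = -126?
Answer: 28498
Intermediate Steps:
Function('d')(N) = Pow(N, 2)
Add(Add(Function('d')(A), 22428), -9806) = Add(Add(Pow(-126, 2), 22428), -9806) = Add(Add(15876, 22428), -9806) = Add(38304, -9806) = 28498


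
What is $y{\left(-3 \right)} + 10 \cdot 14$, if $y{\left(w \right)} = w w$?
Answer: $149$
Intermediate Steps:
$y{\left(w \right)} = w^{2}$
$y{\left(-3 \right)} + 10 \cdot 14 = \left(-3\right)^{2} + 10 \cdot 14 = 9 + 140 = 149$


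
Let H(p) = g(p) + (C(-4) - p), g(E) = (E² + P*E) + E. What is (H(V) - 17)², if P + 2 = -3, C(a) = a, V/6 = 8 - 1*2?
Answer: 1199025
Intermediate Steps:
V = 36 (V = 6*(8 - 1*2) = 6*(8 - 2) = 6*6 = 36)
P = -5 (P = -2 - 3 = -5)
g(E) = E² - 4*E (g(E) = (E² - 5*E) + E = E² - 4*E)
H(p) = -4 - p + p*(-4 + p) (H(p) = p*(-4 + p) + (-4 - p) = -4 - p + p*(-4 + p))
(H(V) - 17)² = ((-4 - 1*36 + 36*(-4 + 36)) - 17)² = ((-4 - 36 + 36*32) - 17)² = ((-4 - 36 + 1152) - 17)² = (1112 - 17)² = 1095² = 1199025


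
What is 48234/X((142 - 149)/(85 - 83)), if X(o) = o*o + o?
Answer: 192936/35 ≈ 5512.5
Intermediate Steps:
X(o) = o + o² (X(o) = o² + o = o + o²)
48234/X((142 - 149)/(85 - 83)) = 48234/((((142 - 149)/(85 - 83))*(1 + (142 - 149)/(85 - 83)))) = 48234/(((-7/2)*(1 - 7/2))) = 48234/(((-7*½)*(1 - 7*½))) = 48234/((-7*(1 - 7/2)/2)) = 48234/((-7/2*(-5/2))) = 48234/(35/4) = 48234*(4/35) = 192936/35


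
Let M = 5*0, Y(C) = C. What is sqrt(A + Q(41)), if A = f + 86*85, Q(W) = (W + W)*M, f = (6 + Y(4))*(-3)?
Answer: 4*sqrt(455) ≈ 85.323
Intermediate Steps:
M = 0
f = -30 (f = (6 + 4)*(-3) = 10*(-3) = -30)
Q(W) = 0 (Q(W) = (W + W)*0 = (2*W)*0 = 0)
A = 7280 (A = -30 + 86*85 = -30 + 7310 = 7280)
sqrt(A + Q(41)) = sqrt(7280 + 0) = sqrt(7280) = 4*sqrt(455)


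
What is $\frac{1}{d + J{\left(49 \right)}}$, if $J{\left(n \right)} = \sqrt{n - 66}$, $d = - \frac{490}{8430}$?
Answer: $- \frac{41307}{12083434} - \frac{710649 i \sqrt{17}}{12083434} \approx -0.0034185 - 0.24249 i$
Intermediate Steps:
$d = - \frac{49}{843}$ ($d = \left(-490\right) \frac{1}{8430} = - \frac{49}{843} \approx -0.058126$)
$J{\left(n \right)} = \sqrt{-66 + n}$
$\frac{1}{d + J{\left(49 \right)}} = \frac{1}{- \frac{49}{843} + \sqrt{-66 + 49}} = \frac{1}{- \frac{49}{843} + \sqrt{-17}} = \frac{1}{- \frac{49}{843} + i \sqrt{17}}$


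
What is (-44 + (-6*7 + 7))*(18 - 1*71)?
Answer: 4187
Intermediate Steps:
(-44 + (-6*7 + 7))*(18 - 1*71) = (-44 + (-42 + 7))*(18 - 71) = (-44 - 35)*(-53) = -79*(-53) = 4187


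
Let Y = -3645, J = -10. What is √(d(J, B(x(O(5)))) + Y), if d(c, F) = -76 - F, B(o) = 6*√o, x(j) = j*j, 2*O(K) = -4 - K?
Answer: 2*I*√937 ≈ 61.221*I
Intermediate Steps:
O(K) = -2 - K/2 (O(K) = (-4 - K)/2 = -2 - K/2)
x(j) = j²
√(d(J, B(x(O(5)))) + Y) = √((-76 - 6*√((-2 - ½*5)²)) - 3645) = √((-76 - 6*√((-2 - 5/2)²)) - 3645) = √((-76 - 6*√((-9/2)²)) - 3645) = √((-76 - 6*√(81/4)) - 3645) = √((-76 - 6*9/2) - 3645) = √((-76 - 1*27) - 3645) = √((-76 - 27) - 3645) = √(-103 - 3645) = √(-3748) = 2*I*√937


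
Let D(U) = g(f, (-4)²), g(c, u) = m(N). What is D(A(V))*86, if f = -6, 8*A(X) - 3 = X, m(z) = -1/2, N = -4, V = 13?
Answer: -43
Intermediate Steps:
m(z) = -½ (m(z) = -1*½ = -½)
A(X) = 3/8 + X/8
g(c, u) = -½
D(U) = -½
D(A(V))*86 = -½*86 = -43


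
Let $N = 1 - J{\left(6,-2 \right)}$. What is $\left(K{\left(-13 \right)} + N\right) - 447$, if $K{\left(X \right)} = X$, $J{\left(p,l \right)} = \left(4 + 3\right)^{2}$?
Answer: $-508$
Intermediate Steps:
$J{\left(p,l \right)} = 49$ ($J{\left(p,l \right)} = 7^{2} = 49$)
$N = -48$ ($N = 1 - 49 = -48$)
$\left(K{\left(-13 \right)} + N\right) - 447 = \left(-13 - 48\right) - 447 = -61 - 447 = -508$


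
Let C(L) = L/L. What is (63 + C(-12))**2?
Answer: 4096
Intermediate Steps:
C(L) = 1
(63 + C(-12))**2 = (63 + 1)**2 = 64**2 = 4096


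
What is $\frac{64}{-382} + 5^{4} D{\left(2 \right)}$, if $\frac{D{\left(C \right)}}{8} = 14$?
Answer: $\frac{13369968}{191} \approx 70000.0$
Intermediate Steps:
$D{\left(C \right)} = 112$ ($D{\left(C \right)} = 8 \cdot 14 = 112$)
$\frac{64}{-382} + 5^{4} D{\left(2 \right)} = \frac{64}{-382} + 5^{4} \cdot 112 = 64 \left(- \frac{1}{382}\right) + 625 \cdot 112 = - \frac{32}{191} + 70000 = \frac{13369968}{191}$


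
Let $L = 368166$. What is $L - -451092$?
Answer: $819258$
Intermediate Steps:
$L - -451092 = 368166 - -451092 = 368166 + 451092 = 819258$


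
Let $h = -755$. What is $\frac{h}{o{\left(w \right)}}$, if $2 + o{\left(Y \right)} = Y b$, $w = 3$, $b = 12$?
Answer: $- \frac{755}{34} \approx -22.206$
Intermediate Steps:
$o{\left(Y \right)} = -2 + 12 Y$ ($o{\left(Y \right)} = -2 + Y 12 = -2 + 12 Y$)
$\frac{h}{o{\left(w \right)}} = - \frac{755}{-2 + 12 \cdot 3} = - \frac{755}{-2 + 36} = - \frac{755}{34}$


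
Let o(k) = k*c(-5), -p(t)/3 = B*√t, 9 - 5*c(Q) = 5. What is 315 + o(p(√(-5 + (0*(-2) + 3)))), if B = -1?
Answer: 315 + 12*2^(¼)*√I/5 ≈ 317.02 + 2.0182*I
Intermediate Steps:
c(Q) = ⅘ (c(Q) = 9/5 - ⅕*5 = 9/5 - 1 = ⅘)
p(t) = 3*√t (p(t) = -(-3)*√t = 3*√t)
o(k) = 4*k/5 (o(k) = k*(⅘) = 4*k/5)
315 + o(p(√(-5 + (0*(-2) + 3)))) = 315 + 4*(3*√(√(-5 + (0*(-2) + 3))))/5 = 315 + 4*(3*√(√(-5 + (0 + 3))))/5 = 315 + 4*(3*√(√(-5 + 3)))/5 = 315 + 4*(3*√(√(-2)))/5 = 315 + 4*(3*√(I*√2))/5 = 315 + 4*(3*(2^(¼)*√I))/5 = 315 + 4*(3*2^(¼)*√I)/5 = 315 + 12*2^(¼)*√I/5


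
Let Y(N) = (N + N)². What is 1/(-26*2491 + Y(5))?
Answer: -1/64666 ≈ -1.5464e-5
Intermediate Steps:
Y(N) = 4*N² (Y(N) = (2*N)² = 4*N²)
1/(-26*2491 + Y(5)) = 1/(-26*2491 + 4*5²) = 1/(-64766 + 4*25) = 1/(-64766 + 100) = 1/(-64666) = -1/64666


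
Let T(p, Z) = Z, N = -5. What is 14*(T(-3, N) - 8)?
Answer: -182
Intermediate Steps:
14*(T(-3, N) - 8) = 14*(-5 - 8) = 14*(-13) = -182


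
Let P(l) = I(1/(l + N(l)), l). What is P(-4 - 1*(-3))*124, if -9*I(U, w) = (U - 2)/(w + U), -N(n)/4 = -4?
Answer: -1798/63 ≈ -28.540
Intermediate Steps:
N(n) = 16 (N(n) = -4*(-4) = 16)
I(U, w) = -(-2 + U)/(9*(U + w)) (I(U, w) = -(U - 2)/(9*(w + U)) = -(-2 + U)/(9*(U + w)))
P(l) = (2 - 1/(16 + l))/(9*(l + 1/(16 + l))) (P(l) = (2 - 1/(l + 16))/(9*(1/(l + 16) + l)) = (2 - 1/(16 + l))/(9*(1/(16 + l) + l)) = (2 - 1/(16 + l))/(9*(l + 1/(16 + l))))
P(-4 - 1*(-3))*124 = ((31 + 2*(-4 - 1*(-3)))/(9*(1 + (-4 - 1*(-3))*(16 + (-4 - 1*(-3))))))*124 = ((31 + 2*(-4 + 3))/(9*(1 + (-4 + 3)*(16 + (-4 + 3)))))*124 = ((31 + 2*(-1))/(9*(1 - (16 - 1))))*124 = ((31 - 2)/(9*(1 - 1*15)))*124 = ((1/9)*29/(1 - 15))*124 = ((1/9)*29/(-14))*124 = ((1/9)*(-1/14)*29)*124 = -29/126*124 = -1798/63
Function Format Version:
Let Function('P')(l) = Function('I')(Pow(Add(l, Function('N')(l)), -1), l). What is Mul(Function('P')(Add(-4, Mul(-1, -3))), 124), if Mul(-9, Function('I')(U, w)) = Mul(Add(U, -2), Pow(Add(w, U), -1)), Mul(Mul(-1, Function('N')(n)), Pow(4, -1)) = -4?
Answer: Rational(-1798, 63) ≈ -28.540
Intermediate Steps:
Function('N')(n) = 16 (Function('N')(n) = Mul(-4, -4) = 16)
Function('I')(U, w) = Mul(Rational(-1, 9), Pow(Add(U, w), -1), Add(-2, U)) (Function('I')(U, w) = Mul(Rational(-1, 9), Mul(Add(U, -2), Pow(Add(w, U), -1))) = Mul(Rational(-1, 9), Mul(Add(-2, U), Pow(Add(U, w), -1))) = Mul(Rational(-1, 9), Mul(Pow(Add(U, w), -1), Add(-2, U))) = Mul(Rational(-1, 9), Pow(Add(U, w), -1), Add(-2, U)))
Function('P')(l) = Mul(Rational(1, 9), Pow(Add(l, Pow(Add(16, l), -1)), -1), Add(2, Mul(-1, Pow(Add(16, l), -1)))) (Function('P')(l) = Mul(Rational(1, 9), Pow(Add(Pow(Add(l, 16), -1), l), -1), Add(2, Mul(-1, Pow(Add(l, 16), -1)))) = Mul(Rational(1, 9), Pow(Add(Pow(Add(16, l), -1), l), -1), Add(2, Mul(-1, Pow(Add(16, l), -1)))) = Mul(Rational(1, 9), Pow(Add(l, Pow(Add(16, l), -1)), -1), Add(2, Mul(-1, Pow(Add(16, l), -1)))))
Mul(Function('P')(Add(-4, Mul(-1, -3))), 124) = Mul(Mul(Rational(1, 9), Pow(Add(1, Mul(Add(-4, Mul(-1, -3)), Add(16, Add(-4, Mul(-1, -3))))), -1), Add(31, Mul(2, Add(-4, Mul(-1, -3))))), 124) = Mul(Mul(Rational(1, 9), Pow(Add(1, Mul(Add(-4, 3), Add(16, Add(-4, 3)))), -1), Add(31, Mul(2, Add(-4, 3)))), 124) = Mul(Mul(Rational(1, 9), Pow(Add(1, Mul(-1, Add(16, -1))), -1), Add(31, Mul(2, -1))), 124) = Mul(Mul(Rational(1, 9), Pow(Add(1, Mul(-1, 15)), -1), Add(31, -2)), 124) = Mul(Mul(Rational(1, 9), Pow(Add(1, -15), -1), 29), 124) = Mul(Mul(Rational(1, 9), Pow(-14, -1), 29), 124) = Mul(Mul(Rational(1, 9), Rational(-1, 14), 29), 124) = Mul(Rational(-29, 126), 124) = Rational(-1798, 63)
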